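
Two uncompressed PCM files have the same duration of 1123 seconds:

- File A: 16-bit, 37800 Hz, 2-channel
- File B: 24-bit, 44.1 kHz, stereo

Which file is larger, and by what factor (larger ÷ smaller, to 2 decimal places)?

File A: 37,800 × 2 × 2 = 151,200 bytes/s.
File B: 44,100 × 3 × 2 = 264,600 bytes/s.
File B is larger; ratio = 297,145,800 / 169,797,600 = 1.75.

File B, by a factor of 1.75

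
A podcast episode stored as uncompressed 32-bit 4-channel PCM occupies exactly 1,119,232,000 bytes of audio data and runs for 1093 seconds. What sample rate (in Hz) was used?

64,000 Hz

Bytes = sample_rate × seconds × bytes_per_sample × channels.
sample_rate = 1,119,232,000 / (1,093 × 4 × 4) = 1,119,232,000 / 17,488 = 64,000 Hz.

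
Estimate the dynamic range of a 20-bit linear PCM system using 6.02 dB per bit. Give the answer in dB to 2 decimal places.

120.40 dB

20 × 6.02 = 120.40 dB.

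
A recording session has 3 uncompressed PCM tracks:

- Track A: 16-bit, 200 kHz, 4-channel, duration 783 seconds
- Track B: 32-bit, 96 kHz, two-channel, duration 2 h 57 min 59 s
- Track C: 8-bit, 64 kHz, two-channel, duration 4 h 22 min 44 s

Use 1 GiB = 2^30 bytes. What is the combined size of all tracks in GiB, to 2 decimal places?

10.68 GiB

Track A: 200,000 × 783 × 2 × 4 = 1,252,800,000 bytes.
Track B: 2 h 57 min 59 s = 10,679 s; 96,000 × 10,679 × 4 × 2 = 8,201,472,000 bytes.
Track C: 4 h 22 min 44 s = 15,764 s; 64,000 × 15,764 × 1 × 2 = 2,017,792,000 bytes.
Total = 11,472,064,000 bytes = 10.68 GiB.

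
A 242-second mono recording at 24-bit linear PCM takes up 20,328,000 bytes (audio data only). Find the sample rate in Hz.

Bytes = sample_rate × seconds × bytes_per_sample × channels.
sample_rate = 20,328,000 / (242 × 3 × 1) = 20,328,000 / 726 = 28,000 Hz.

28,000 Hz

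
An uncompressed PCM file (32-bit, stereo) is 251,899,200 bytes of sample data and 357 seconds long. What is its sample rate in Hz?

Bytes = sample_rate × seconds × bytes_per_sample × channels.
sample_rate = 251,899,200 / (357 × 4 × 2) = 251,899,200 / 2,856 = 88,200 Hz.

88,200 Hz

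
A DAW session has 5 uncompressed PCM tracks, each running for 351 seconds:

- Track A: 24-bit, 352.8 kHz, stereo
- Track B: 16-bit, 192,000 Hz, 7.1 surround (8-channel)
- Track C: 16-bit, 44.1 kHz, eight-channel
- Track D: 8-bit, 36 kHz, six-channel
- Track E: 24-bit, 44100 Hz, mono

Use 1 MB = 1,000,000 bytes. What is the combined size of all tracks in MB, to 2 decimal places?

Track A: 352,800 × 351 × 3 × 2 = 742,996,800 bytes.
Track B: 192,000 × 351 × 2 × 8 = 1,078,272,000 bytes.
Track C: 44,100 × 351 × 2 × 8 = 247,665,600 bytes.
Track D: 36,000 × 351 × 1 × 6 = 75,816,000 bytes.
Track E: 44,100 × 351 × 3 × 1 = 46,437,300 bytes.
Total = 2,191,187,700 bytes = 2191.19 MB.

2191.19 MB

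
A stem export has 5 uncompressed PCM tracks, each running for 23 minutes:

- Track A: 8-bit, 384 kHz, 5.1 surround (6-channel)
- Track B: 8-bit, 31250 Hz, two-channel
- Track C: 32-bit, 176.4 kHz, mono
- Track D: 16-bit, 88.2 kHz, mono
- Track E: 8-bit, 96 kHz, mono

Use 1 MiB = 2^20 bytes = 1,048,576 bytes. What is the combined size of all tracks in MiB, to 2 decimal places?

23 minutes = 1,380 s.
Track A: 384,000 × 1,380 × 1 × 6 = 3,179,520,000 bytes.
Track B: 31,250 × 1,380 × 1 × 2 = 86,250,000 bytes.
Track C: 176,400 × 1,380 × 4 × 1 = 973,728,000 bytes.
Track D: 88,200 × 1,380 × 2 × 1 = 243,432,000 bytes.
Track E: 96,000 × 1,380 × 1 × 1 = 132,480,000 bytes.
Total = 4,615,410,000 bytes = 4401.60 MiB.

4401.60 MiB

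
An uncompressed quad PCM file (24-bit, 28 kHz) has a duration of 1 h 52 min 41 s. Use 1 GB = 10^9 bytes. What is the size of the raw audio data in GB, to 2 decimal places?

2.27 GB

Duration = 1 h 52 min 41 s = 6,761 s.
Bytes = 28,000 samples/s × 6,761 s × 3 bytes/sample × 4 ch = 2,271,696,000 bytes.
2,271,696,000 / 1,000,000,000 = 2.27 GB.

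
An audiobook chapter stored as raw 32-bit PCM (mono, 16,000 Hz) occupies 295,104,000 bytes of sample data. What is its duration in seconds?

4,611 seconds

Byte rate = 16,000 × 4 × 1 = 64,000 bytes/s.
Duration = 295,104,000 / 64,000 = 4,611 s.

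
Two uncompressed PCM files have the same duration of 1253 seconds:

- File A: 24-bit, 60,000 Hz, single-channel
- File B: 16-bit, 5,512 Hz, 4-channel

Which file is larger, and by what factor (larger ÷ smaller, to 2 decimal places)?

File A: 60,000 × 3 × 1 = 180,000 bytes/s.
File B: 5,512 × 2 × 4 = 44,096 bytes/s.
File A is larger; ratio = 225,540,000 / 55,252,288 = 4.08.

File A, by a factor of 4.08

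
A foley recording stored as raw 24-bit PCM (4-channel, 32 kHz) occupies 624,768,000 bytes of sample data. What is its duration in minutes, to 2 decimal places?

27.12 minutes

Byte rate = 32,000 × 3 × 4 = 384,000 bytes/s.
Duration = 624,768,000 / 384,000 = 1,627 s.
1,627 s / 60 = 27.12 minutes.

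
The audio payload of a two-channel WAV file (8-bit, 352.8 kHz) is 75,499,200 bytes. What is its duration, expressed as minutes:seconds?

1:47

Byte rate = 352,800 × 1 × 2 = 705,600 bytes/s.
Duration = 75,499,200 / 705,600 = 107 s.
107 s = 1:47.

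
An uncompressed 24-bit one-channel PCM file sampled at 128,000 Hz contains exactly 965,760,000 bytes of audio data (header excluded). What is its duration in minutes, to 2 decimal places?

41.92 minutes

Byte rate = 128,000 × 3 × 1 = 384,000 bytes/s.
Duration = 965,760,000 / 384,000 = 2,515 s.
2,515 s / 60 = 41.92 minutes.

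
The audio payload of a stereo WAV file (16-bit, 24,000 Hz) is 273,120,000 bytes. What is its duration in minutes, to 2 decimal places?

Byte rate = 24,000 × 2 × 2 = 96,000 bytes/s.
Duration = 273,120,000 / 96,000 = 2,845 s.
2,845 s / 60 = 47.42 minutes.

47.42 minutes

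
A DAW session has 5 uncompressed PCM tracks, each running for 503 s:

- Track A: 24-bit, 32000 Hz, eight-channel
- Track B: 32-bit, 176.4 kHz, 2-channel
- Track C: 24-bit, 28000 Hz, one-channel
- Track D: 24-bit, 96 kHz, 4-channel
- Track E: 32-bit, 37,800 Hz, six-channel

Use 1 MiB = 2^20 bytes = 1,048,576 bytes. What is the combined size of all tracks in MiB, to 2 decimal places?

2073.45 MiB

Track A: 32,000 × 503 × 3 × 8 = 386,304,000 bytes.
Track B: 176,400 × 503 × 4 × 2 = 709,833,600 bytes.
Track C: 28,000 × 503 × 3 × 1 = 42,252,000 bytes.
Track D: 96,000 × 503 × 3 × 4 = 579,456,000 bytes.
Track E: 37,800 × 503 × 4 × 6 = 456,321,600 bytes.
Total = 2,174,167,200 bytes = 2073.45 MiB.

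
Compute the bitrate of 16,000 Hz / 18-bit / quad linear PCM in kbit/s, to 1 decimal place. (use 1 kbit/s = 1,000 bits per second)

Bit rate = 16,000 × 18 × 4 = 1,152,000 bits/s.
= 1152.0 kbit/s.

1152.0 kbit/s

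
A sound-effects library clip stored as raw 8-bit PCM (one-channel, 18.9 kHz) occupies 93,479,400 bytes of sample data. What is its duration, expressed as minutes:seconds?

Byte rate = 18,900 × 1 × 1 = 18,900 bytes/s.
Duration = 93,479,400 / 18,900 = 4,946 s.
4,946 s = 82:26.

82:26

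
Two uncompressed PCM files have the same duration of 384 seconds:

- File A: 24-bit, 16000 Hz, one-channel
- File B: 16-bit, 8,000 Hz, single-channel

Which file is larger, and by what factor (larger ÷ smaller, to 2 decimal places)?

File A, by a factor of 3.00

File A: 16,000 × 3 × 1 = 48,000 bytes/s.
File B: 8,000 × 2 × 1 = 16,000 bytes/s.
File A is larger; ratio = 18,432,000 / 6,144,000 = 3.00.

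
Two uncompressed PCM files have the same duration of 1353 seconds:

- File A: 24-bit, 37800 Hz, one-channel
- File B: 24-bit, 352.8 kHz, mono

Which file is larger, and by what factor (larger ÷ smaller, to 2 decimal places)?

File B, by a factor of 9.33

File A: 37,800 × 3 × 1 = 113,400 bytes/s.
File B: 352,800 × 3 × 1 = 1,058,400 bytes/s.
File B is larger; ratio = 1,432,015,200 / 153,430,200 = 9.33.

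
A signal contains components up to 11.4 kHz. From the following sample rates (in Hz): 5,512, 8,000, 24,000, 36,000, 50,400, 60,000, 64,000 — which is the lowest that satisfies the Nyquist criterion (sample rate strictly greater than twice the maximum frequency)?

24,000 Hz

Need sample rate > 2 × 11,400 = 22,800 Hz.
Lowest listed rate above 22,800 Hz is 24,000 Hz.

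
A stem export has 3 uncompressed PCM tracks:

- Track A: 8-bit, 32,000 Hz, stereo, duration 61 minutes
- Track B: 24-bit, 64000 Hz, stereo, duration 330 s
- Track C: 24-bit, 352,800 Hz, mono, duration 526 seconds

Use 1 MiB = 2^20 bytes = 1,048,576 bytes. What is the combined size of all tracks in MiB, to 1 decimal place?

Track A: 61 minutes = 3,660 s; 32,000 × 3,660 × 1 × 2 = 234,240,000 bytes.
Track B: 64,000 × 330 × 3 × 2 = 126,720,000 bytes.
Track C: 352,800 × 526 × 3 × 1 = 556,718,400 bytes.
Total = 917,678,400 bytes = 875.2 MiB.

875.2 MiB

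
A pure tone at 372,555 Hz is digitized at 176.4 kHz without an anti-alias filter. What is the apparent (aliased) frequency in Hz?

Nyquist = 176,400/2 = 88,200 Hz; 372,555 Hz exceeds it.
Alias = |372,555 − 2×176,400| = |372,555 − 352,800| = 19,755 Hz.

19,755 Hz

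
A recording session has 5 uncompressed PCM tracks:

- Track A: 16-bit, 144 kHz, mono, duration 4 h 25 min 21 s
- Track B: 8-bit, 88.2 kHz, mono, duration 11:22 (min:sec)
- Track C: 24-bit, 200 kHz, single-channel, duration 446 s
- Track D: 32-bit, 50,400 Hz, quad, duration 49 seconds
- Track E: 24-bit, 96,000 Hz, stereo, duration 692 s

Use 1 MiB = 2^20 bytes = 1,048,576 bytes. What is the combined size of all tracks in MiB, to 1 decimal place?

5103.2 MiB

Track A: 4 h 25 min 21 s = 15,921 s; 144,000 × 15,921 × 2 × 1 = 4,585,248,000 bytes.
Track B: 11:22 (min:sec) = 682 s; 88,200 × 682 × 1 × 1 = 60,152,400 bytes.
Track C: 200,000 × 446 × 3 × 1 = 267,600,000 bytes.
Track D: 50,400 × 49 × 4 × 4 = 39,513,600 bytes.
Track E: 96,000 × 692 × 3 × 2 = 398,592,000 bytes.
Total = 5,351,106,000 bytes = 5103.2 MiB.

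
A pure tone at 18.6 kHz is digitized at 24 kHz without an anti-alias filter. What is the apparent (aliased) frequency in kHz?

Nyquist = 24,000/2 = 12,000 Hz; 18,600 Hz exceeds it.
Alias = |18,600 − 1×24,000| = |18,600 − 24,000| = 5,400 Hz = 5.4 kHz.

5.4 kHz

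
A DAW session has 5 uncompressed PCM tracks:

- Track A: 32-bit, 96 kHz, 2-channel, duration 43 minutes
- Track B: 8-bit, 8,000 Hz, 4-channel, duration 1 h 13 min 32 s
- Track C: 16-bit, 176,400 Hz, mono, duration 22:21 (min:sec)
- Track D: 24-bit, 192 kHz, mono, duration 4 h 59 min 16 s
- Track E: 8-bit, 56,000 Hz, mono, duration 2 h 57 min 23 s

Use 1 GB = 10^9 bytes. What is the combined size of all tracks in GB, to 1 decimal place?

13.5 GB

Track A: 43 minutes = 2,580 s; 96,000 × 2,580 × 4 × 2 = 1,981,440,000 bytes.
Track B: 1 h 13 min 32 s = 4,412 s; 8,000 × 4,412 × 1 × 4 = 141,184,000 bytes.
Track C: 22:21 (min:sec) = 1,341 s; 176,400 × 1,341 × 2 × 1 = 473,104,800 bytes.
Track D: 4 h 59 min 16 s = 17,956 s; 192,000 × 17,956 × 3 × 1 = 10,342,656,000 bytes.
Track E: 2 h 57 min 23 s = 10,643 s; 56,000 × 10,643 × 1 × 1 = 596,008,000 bytes.
Total = 13,534,392,800 bytes = 13.5 GB.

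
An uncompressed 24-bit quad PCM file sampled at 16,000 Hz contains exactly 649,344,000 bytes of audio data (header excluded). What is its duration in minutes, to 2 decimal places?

Byte rate = 16,000 × 3 × 4 = 192,000 bytes/s.
Duration = 649,344,000 / 192,000 = 3,382 s.
3,382 s / 60 = 56.37 minutes.

56.37 minutes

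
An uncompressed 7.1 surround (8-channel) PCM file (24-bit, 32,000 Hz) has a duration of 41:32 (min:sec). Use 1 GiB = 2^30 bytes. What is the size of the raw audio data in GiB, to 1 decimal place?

1.8 GiB

Duration = 41:32 (min:sec) = 2,492 s.
Bytes = 32,000 samples/s × 2,492 s × 3 bytes/sample × 8 ch = 1,913,856,000 bytes.
1,913,856,000 / 1,073,741,824 = 1.8 GiB.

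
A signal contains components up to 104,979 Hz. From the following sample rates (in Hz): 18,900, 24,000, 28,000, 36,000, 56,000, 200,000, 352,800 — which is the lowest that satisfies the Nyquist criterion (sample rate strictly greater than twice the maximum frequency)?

Need sample rate > 2 × 104,979 = 209,958 Hz.
Lowest listed rate above 209,958 Hz is 352,800 Hz.

352,800 Hz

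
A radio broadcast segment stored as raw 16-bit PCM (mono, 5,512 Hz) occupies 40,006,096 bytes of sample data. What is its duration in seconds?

3,629 seconds

Byte rate = 5,512 × 2 × 1 = 11,024 bytes/s.
Duration = 40,006,096 / 11,024 = 3,629 s.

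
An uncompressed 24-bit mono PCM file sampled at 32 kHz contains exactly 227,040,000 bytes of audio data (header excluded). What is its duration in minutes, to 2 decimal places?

39.42 minutes

Byte rate = 32,000 × 3 × 1 = 96,000 bytes/s.
Duration = 227,040,000 / 96,000 = 2,365 s.
2,365 s / 60 = 39.42 minutes.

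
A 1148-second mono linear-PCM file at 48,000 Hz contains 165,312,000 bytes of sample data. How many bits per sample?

Bytes per sample = 165,312,000 / (48,000 × 1,148 × 1) = 165,312,000 / 55,104,000 = 3.
Bit depth = 3 × 8 = 24 bits.

24 bits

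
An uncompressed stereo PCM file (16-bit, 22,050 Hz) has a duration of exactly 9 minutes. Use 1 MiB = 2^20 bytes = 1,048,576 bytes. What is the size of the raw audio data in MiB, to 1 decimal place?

45.4 MiB

Duration = exactly 9 minutes = 540 s.
Bytes = 22,050 samples/s × 540 s × 2 bytes/sample × 2 ch = 47,628,000 bytes.
47,628,000 / 1,048,576 = 45.4 MiB.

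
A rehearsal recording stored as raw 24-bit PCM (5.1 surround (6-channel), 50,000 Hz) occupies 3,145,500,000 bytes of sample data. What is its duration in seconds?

Byte rate = 50,000 × 3 × 6 = 900,000 bytes/s.
Duration = 3,145,500,000 / 900,000 = 3,495 s.

3,495 seconds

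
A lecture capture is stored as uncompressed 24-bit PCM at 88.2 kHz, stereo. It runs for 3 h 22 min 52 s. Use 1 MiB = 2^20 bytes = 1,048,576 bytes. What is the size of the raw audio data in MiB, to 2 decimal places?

6143.02 MiB

Duration = 3 h 22 min 52 s = 12,172 s.
Bytes = 88,200 samples/s × 12,172 s × 3 bytes/sample × 2 ch = 6,441,422,400 bytes.
6,441,422,400 / 1,048,576 = 6143.02 MiB.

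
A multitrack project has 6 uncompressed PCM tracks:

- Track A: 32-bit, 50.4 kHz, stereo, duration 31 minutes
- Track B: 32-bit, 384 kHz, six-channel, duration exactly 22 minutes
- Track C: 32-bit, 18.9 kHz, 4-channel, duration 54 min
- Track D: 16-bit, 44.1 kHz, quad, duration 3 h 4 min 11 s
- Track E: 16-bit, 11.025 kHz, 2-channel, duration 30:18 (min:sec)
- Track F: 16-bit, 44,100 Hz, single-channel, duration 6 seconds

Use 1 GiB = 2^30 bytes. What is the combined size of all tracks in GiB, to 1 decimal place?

16.6 GiB

Track A: 31 minutes = 1,860 s; 50,400 × 1,860 × 4 × 2 = 749,952,000 bytes.
Track B: exactly 22 minutes = 1,320 s; 384,000 × 1,320 × 4 × 6 = 12,165,120,000 bytes.
Track C: 54 min = 3,240 s; 18,900 × 3,240 × 4 × 4 = 979,776,000 bytes.
Track D: 3 h 4 min 11 s = 11,051 s; 44,100 × 11,051 × 2 × 4 = 3,898,792,800 bytes.
Track E: 30:18 (min:sec) = 1,818 s; 11,025 × 1,818 × 2 × 2 = 80,173,800 bytes.
Track F: 44,100 × 6 × 2 × 1 = 529,200 bytes.
Total = 17,874,343,800 bytes = 16.6 GiB.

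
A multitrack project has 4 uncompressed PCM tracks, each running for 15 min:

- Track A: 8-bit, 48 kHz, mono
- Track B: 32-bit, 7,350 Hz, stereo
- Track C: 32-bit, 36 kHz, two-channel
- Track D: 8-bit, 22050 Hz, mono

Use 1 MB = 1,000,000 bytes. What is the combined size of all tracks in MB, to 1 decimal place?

15 min = 900 s.
Track A: 48,000 × 900 × 1 × 1 = 43,200,000 bytes.
Track B: 7,350 × 900 × 4 × 2 = 52,920,000 bytes.
Track C: 36,000 × 900 × 4 × 2 = 259,200,000 bytes.
Track D: 22,050 × 900 × 1 × 1 = 19,845,000 bytes.
Total = 375,165,000 bytes = 375.2 MB.

375.2 MB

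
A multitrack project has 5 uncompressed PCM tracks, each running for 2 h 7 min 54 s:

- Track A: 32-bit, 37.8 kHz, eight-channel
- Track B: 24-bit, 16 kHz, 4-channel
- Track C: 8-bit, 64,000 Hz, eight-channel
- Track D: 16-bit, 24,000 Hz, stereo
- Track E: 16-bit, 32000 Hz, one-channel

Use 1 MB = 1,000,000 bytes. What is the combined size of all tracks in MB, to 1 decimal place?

15912.8 MB

2 h 7 min 54 s = 7,674 s.
Track A: 37,800 × 7,674 × 4 × 8 = 9,282,470,400 bytes.
Track B: 16,000 × 7,674 × 3 × 4 = 1,473,408,000 bytes.
Track C: 64,000 × 7,674 × 1 × 8 = 3,929,088,000 bytes.
Track D: 24,000 × 7,674 × 2 × 2 = 736,704,000 bytes.
Track E: 32,000 × 7,674 × 2 × 1 = 491,136,000 bytes.
Total = 15,912,806,400 bytes = 15912.8 MB.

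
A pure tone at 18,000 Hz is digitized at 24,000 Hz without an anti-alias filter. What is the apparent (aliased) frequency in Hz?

6,000 Hz

Nyquist = 24,000/2 = 12,000 Hz; 18,000 Hz exceeds it.
Alias = |18,000 − 1×24,000| = |18,000 − 24,000| = 6,000 Hz.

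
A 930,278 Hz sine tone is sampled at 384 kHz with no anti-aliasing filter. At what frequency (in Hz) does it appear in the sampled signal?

162,278 Hz

Nyquist = 384,000/2 = 192,000 Hz; 930,278 Hz exceeds it.
Alias = |930,278 − 2×384,000| = |930,278 − 768,000| = 162,278 Hz.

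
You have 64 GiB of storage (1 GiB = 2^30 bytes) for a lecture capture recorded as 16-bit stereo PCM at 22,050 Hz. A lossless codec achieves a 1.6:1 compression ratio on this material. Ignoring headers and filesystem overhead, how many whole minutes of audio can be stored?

Uncompressed byte rate = 22,050 × 2 × 2 = 88,200 bytes/s.
After 1.6:1 compression, effective rate ≈ 55125 bytes/s.
Capacity = 64 × 1,073,741,824 = 68,719,476,736 bytes.
68,719,476,736 / effective rate ≈ 1246611.82 s → 20,776 minutes.

20,776 minutes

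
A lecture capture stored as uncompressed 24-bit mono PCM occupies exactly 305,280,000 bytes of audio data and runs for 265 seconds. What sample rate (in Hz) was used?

Bytes = sample_rate × seconds × bytes_per_sample × channels.
sample_rate = 305,280,000 / (265 × 3 × 1) = 305,280,000 / 795 = 384,000 Hz.

384,000 Hz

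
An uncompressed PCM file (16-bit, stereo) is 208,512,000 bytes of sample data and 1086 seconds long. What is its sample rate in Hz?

48,000 Hz

Bytes = sample_rate × seconds × bytes_per_sample × channels.
sample_rate = 208,512,000 / (1,086 × 2 × 2) = 208,512,000 / 4,344 = 48,000 Hz.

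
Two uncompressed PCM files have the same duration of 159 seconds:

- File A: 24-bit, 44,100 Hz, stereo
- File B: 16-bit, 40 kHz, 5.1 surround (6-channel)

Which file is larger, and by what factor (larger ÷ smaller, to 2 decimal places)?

File A: 44,100 × 3 × 2 = 264,600 bytes/s.
File B: 40,000 × 2 × 6 = 480,000 bytes/s.
File B is larger; ratio = 76,320,000 / 42,071,400 = 1.81.

File B, by a factor of 1.81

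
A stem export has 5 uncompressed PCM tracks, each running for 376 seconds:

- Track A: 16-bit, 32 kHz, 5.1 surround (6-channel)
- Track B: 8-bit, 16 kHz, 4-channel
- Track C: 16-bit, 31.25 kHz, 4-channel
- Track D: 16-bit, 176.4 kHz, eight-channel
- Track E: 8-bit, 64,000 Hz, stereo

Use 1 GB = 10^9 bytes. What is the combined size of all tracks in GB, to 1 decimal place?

1.4 GB

Track A: 32,000 × 376 × 2 × 6 = 144,384,000 bytes.
Track B: 16,000 × 376 × 1 × 4 = 24,064,000 bytes.
Track C: 31,250 × 376 × 2 × 4 = 94,000,000 bytes.
Track D: 176,400 × 376 × 2 × 8 = 1,061,222,400 bytes.
Track E: 64,000 × 376 × 1 × 2 = 48,128,000 bytes.
Total = 1,371,798,400 bytes = 1.4 GB.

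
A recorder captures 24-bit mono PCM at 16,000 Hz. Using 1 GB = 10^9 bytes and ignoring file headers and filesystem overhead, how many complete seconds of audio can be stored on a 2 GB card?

41,666 seconds

Uncompressed byte rate = 16,000 × 3 × 1 = 48,000 bytes/s.
Capacity = 2 × 1,000,000,000 = 2,000,000,000 bytes.
2,000,000,000 / 48,000 ≈ 41666.67 s → 41,666 seconds.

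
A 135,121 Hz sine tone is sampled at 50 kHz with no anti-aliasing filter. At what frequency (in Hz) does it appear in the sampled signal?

Nyquist = 50,000/2 = 25,000 Hz; 135,121 Hz exceeds it.
Alias = |135,121 − 3×50,000| = |135,121 − 150,000| = 14,879 Hz.

14,879 Hz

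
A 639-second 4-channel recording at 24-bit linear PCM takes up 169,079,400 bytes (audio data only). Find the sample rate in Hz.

Bytes = sample_rate × seconds × bytes_per_sample × channels.
sample_rate = 169,079,400 / (639 × 3 × 4) = 169,079,400 / 7,668 = 22,050 Hz.

22,050 Hz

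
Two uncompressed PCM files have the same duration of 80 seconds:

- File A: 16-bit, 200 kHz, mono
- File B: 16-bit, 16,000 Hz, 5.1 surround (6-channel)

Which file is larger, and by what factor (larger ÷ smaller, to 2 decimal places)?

File A: 200,000 × 2 × 1 = 400,000 bytes/s.
File B: 16,000 × 2 × 6 = 192,000 bytes/s.
File A is larger; ratio = 32,000,000 / 15,360,000 = 2.08.

File A, by a factor of 2.08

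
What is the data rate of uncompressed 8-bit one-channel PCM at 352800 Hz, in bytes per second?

Bit rate = 352,800 × 8 × 1 = 2,822,400 bits/s.
2,822,400 / 8 = 352,800 bytes/s.

352,800 bytes/s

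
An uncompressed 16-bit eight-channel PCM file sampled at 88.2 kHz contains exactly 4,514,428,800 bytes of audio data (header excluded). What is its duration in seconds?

3,199 seconds

Byte rate = 88,200 × 2 × 8 = 1,411,200 bytes/s.
Duration = 4,514,428,800 / 1,411,200 = 3,199 s.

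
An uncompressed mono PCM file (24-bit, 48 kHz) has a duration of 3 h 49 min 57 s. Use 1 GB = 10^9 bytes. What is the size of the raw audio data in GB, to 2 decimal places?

Duration = 3 h 49 min 57 s = 13,797 s.
Bytes = 48,000 samples/s × 13,797 s × 3 bytes/sample × 1 ch = 1,986,768,000 bytes.
1,986,768,000 / 1,000,000,000 = 1.99 GB.

1.99 GB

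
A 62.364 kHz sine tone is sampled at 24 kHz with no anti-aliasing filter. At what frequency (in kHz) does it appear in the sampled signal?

Nyquist = 24,000/2 = 12,000 Hz; 62,364 Hz exceeds it.
Alias = |62,364 − 3×24,000| = |62,364 − 72,000| = 9,636 Hz = 9.636 kHz.

9.636 kHz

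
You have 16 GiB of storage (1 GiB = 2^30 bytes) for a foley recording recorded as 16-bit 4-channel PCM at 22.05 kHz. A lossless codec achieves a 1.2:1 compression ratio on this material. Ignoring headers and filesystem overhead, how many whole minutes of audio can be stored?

Uncompressed byte rate = 22,050 × 2 × 4 = 176,400 bytes/s.
After 1.2:1 compression, effective rate ≈ 147000 bytes/s.
Capacity = 16 × 1,073,741,824 = 17,179,869,184 bytes.
17,179,869,184 / effective rate ≈ 116869.86 s → 1,947 minutes.

1,947 minutes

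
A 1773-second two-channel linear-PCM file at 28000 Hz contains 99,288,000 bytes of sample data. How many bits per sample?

Bytes per sample = 99,288,000 / (28,000 × 1,773 × 2) = 99,288,000 / 99,288,000 = 1.
Bit depth = 1 × 8 = 8 bits.

8 bits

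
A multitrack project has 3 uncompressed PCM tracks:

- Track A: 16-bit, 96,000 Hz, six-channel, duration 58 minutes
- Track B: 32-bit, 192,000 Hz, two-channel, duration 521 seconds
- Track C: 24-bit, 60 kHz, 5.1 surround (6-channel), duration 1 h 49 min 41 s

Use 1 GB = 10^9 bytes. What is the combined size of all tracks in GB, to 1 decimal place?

11.9 GB

Track A: 58 minutes = 3,480 s; 96,000 × 3,480 × 2 × 6 = 4,008,960,000 bytes.
Track B: 192,000 × 521 × 4 × 2 = 800,256,000 bytes.
Track C: 1 h 49 min 41 s = 6,581 s; 60,000 × 6,581 × 3 × 6 = 7,107,480,000 bytes.
Total = 11,916,696,000 bytes = 11.9 GB.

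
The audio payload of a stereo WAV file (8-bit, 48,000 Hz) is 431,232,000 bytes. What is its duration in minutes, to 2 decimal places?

Byte rate = 48,000 × 1 × 2 = 96,000 bytes/s.
Duration = 431,232,000 / 96,000 = 4,492 s.
4,492 s / 60 = 74.87 minutes.

74.87 minutes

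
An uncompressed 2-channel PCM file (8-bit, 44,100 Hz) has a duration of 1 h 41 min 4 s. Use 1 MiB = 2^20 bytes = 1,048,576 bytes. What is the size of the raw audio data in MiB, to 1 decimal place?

Duration = 1 h 41 min 4 s = 6,064 s.
Bytes = 44,100 samples/s × 6,064 s × 1 bytes/sample × 2 ch = 534,844,800 bytes.
534,844,800 / 1,048,576 = 510.1 MiB.

510.1 MiB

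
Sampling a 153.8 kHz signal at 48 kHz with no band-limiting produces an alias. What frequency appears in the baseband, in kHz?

Nyquist = 48,000/2 = 24,000 Hz; 153,800 Hz exceeds it.
Alias = |153,800 − 3×48,000| = |153,800 − 144,000| = 9,800 Hz = 9.8 kHz.

9.8 kHz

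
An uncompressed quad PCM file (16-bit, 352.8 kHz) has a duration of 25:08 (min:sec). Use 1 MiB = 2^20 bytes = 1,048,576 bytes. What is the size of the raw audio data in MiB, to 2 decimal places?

4059.01 MiB

Duration = 25:08 (min:sec) = 1,508 s.
Bytes = 352,800 samples/s × 1,508 s × 2 bytes/sample × 4 ch = 4,256,179,200 bytes.
4,256,179,200 / 1,048,576 = 4059.01 MiB.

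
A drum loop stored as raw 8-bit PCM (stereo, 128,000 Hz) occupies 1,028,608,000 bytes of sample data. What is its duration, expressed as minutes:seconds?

Byte rate = 128,000 × 1 × 2 = 256,000 bytes/s.
Duration = 1,028,608,000 / 256,000 = 4,018 s.
4,018 s = 66:58.

66:58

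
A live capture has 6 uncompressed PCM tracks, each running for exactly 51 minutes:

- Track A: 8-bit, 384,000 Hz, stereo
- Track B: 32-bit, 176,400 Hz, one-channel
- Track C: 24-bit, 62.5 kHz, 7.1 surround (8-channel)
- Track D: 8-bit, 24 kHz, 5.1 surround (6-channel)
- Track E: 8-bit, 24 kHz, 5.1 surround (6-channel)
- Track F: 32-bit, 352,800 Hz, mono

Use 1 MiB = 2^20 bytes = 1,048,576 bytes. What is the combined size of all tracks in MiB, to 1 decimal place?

exactly 51 minutes = 3,060 s.
Track A: 384,000 × 3,060 × 1 × 2 = 2,350,080,000 bytes.
Track B: 176,400 × 3,060 × 4 × 1 = 2,159,136,000 bytes.
Track C: 62,500 × 3,060 × 3 × 8 = 4,590,000,000 bytes.
Track D: 24,000 × 3,060 × 1 × 6 = 440,640,000 bytes.
Track E: 24,000 × 3,060 × 1 × 6 = 440,640,000 bytes.
Track F: 352,800 × 3,060 × 4 × 1 = 4,318,272,000 bytes.
Total = 14,298,768,000 bytes = 13636.4 MiB.

13636.4 MiB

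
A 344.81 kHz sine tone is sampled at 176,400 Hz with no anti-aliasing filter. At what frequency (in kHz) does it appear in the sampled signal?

7.99 kHz

Nyquist = 176,400/2 = 88,200 Hz; 344,810 Hz exceeds it.
Alias = |344,810 − 2×176,400| = |344,810 − 352,800| = 7,990 Hz = 7.99 kHz.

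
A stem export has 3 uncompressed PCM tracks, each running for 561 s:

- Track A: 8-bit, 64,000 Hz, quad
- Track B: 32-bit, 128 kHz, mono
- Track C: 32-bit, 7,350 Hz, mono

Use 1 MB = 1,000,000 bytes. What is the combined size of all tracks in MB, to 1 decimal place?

447.3 MB

Track A: 64,000 × 561 × 1 × 4 = 143,616,000 bytes.
Track B: 128,000 × 561 × 4 × 1 = 287,232,000 bytes.
Track C: 7,350 × 561 × 4 × 1 = 16,493,400 bytes.
Total = 447,341,400 bytes = 447.3 MB.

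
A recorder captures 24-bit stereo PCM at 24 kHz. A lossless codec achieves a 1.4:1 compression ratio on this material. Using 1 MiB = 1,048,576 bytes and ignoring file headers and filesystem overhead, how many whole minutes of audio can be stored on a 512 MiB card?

86 minutes

Uncompressed byte rate = 24,000 × 3 × 2 = 144,000 bytes/s.
After 1.4:1 compression, effective rate ≈ 102857.14 bytes/s.
Capacity = 512 × 1,048,576 = 536,870,912 bytes.
536,870,912 / effective rate ≈ 5219.58 s → 86 minutes.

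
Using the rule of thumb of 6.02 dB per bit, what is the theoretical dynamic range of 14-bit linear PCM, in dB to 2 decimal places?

14 × 6.02 = 84.28 dB.

84.28 dB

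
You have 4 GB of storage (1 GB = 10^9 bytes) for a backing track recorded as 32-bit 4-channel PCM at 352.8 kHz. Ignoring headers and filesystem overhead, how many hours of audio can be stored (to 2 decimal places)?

0.20 hours

Uncompressed byte rate = 352,800 × 4 × 4 = 5,644,800 bytes/s.
Capacity = 4 × 1,000,000,000 = 4,000,000,000 bytes.
4,000,000,000 / 5,644,800 ≈ 708.62 s → 0.20 hours.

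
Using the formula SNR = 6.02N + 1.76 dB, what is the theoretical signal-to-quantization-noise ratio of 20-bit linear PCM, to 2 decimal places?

6.02 × 20 + 1.76 = 122.16 dB.

122.16 dB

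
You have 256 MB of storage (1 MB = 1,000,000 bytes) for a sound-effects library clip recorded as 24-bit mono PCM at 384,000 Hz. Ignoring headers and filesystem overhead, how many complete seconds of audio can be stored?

Uncompressed byte rate = 384,000 × 3 × 1 = 1,152,000 bytes/s.
Capacity = 256 × 1,000,000 = 256,000,000 bytes.
256,000,000 / 1,152,000 ≈ 222.22 s → 222 seconds.

222 seconds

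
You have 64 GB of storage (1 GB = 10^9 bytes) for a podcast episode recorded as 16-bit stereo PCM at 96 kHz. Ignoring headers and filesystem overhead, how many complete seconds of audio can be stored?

166,666 seconds

Uncompressed byte rate = 96,000 × 2 × 2 = 384,000 bytes/s.
Capacity = 64 × 1,000,000,000 = 64,000,000,000 bytes.
64,000,000,000 / 384,000 ≈ 166666.67 s → 166,666 seconds.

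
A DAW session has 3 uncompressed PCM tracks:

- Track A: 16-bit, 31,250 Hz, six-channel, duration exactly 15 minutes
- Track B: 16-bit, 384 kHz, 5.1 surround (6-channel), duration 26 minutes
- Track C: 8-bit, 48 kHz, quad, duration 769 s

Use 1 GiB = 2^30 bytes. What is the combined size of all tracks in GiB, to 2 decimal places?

7.15 GiB

Track A: exactly 15 minutes = 900 s; 31,250 × 900 × 2 × 6 = 337,500,000 bytes.
Track B: 26 minutes = 1,560 s; 384,000 × 1,560 × 2 × 6 = 7,188,480,000 bytes.
Track C: 48,000 × 769 × 1 × 4 = 147,648,000 bytes.
Total = 7,673,628,000 bytes = 7.15 GiB.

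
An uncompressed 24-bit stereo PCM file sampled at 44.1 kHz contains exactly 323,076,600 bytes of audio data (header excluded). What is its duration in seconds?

1,221 seconds

Byte rate = 44,100 × 3 × 2 = 264,600 bytes/s.
Duration = 323,076,600 / 264,600 = 1,221 s.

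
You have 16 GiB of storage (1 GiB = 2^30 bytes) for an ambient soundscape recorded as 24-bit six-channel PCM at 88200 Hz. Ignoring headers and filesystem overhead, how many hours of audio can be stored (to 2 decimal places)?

Uncompressed byte rate = 88,200 × 3 × 6 = 1,587,600 bytes/s.
Capacity = 16 × 1,073,741,824 = 17,179,869,184 bytes.
17,179,869,184 / 1,587,600 ≈ 10821.28 s → 3.01 hours.

3.01 hours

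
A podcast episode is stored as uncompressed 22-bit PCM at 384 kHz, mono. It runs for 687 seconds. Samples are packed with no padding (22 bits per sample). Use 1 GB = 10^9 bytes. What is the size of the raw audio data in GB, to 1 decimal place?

Bits = 384,000 × 687 × 22 × 1 = 5,803,776,000 bits = 725,472,000 bytes.
725,472,000 / 1,000,000,000 = 0.7 GB.

0.7 GB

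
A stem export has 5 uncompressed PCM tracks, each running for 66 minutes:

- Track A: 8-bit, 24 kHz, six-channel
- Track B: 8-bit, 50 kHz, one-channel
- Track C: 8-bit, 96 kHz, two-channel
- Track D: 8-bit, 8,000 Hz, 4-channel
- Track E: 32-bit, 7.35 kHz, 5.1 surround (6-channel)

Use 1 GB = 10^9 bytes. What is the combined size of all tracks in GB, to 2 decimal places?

66 minutes = 3,960 s.
Track A: 24,000 × 3,960 × 1 × 6 = 570,240,000 bytes.
Track B: 50,000 × 3,960 × 1 × 1 = 198,000,000 bytes.
Track C: 96,000 × 3,960 × 1 × 2 = 760,320,000 bytes.
Track D: 8,000 × 3,960 × 1 × 4 = 126,720,000 bytes.
Track E: 7,350 × 3,960 × 4 × 6 = 698,544,000 bytes.
Total = 2,353,824,000 bytes = 2.35 GB.

2.35 GB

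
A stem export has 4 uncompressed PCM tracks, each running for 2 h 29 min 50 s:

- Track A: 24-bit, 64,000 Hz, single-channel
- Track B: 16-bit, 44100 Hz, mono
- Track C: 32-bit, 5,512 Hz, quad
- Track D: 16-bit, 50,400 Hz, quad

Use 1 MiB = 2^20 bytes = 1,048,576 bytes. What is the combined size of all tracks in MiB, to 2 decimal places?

2 h 29 min 50 s = 8,990 s.
Track A: 64,000 × 8,990 × 3 × 1 = 1,726,080,000 bytes.
Track B: 44,100 × 8,990 × 2 × 1 = 792,918,000 bytes.
Track C: 5,512 × 8,990 × 4 × 4 = 792,846,080 bytes.
Track D: 50,400 × 8,990 × 2 × 4 = 3,624,768,000 bytes.
Total = 6,936,612,080 bytes = 6615.27 MiB.

6615.27 MiB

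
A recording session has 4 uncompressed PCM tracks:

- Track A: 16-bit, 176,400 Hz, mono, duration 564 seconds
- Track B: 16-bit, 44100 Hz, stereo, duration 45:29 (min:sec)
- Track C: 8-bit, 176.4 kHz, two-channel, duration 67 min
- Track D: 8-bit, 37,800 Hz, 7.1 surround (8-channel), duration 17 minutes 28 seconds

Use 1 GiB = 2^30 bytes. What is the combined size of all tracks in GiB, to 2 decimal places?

2.25 GiB

Track A: 176,400 × 564 × 2 × 1 = 198,979,200 bytes.
Track B: 45:29 (min:sec) = 2,729 s; 44,100 × 2,729 × 2 × 2 = 481,395,600 bytes.
Track C: 67 min = 4,020 s; 176,400 × 4,020 × 1 × 2 = 1,418,256,000 bytes.
Track D: 17 minutes 28 seconds = 1,048 s; 37,800 × 1,048 × 1 × 8 = 316,915,200 bytes.
Total = 2,415,546,000 bytes = 2.25 GiB.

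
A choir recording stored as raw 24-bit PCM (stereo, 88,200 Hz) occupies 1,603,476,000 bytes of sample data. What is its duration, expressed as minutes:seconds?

50:30

Byte rate = 88,200 × 3 × 2 = 529,200 bytes/s.
Duration = 1,603,476,000 / 529,200 = 3,030 s.
3,030 s = 50:30.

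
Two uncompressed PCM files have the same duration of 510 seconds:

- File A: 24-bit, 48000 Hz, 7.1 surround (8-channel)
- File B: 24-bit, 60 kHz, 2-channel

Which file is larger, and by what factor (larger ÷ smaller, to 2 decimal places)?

File A: 48,000 × 3 × 8 = 1,152,000 bytes/s.
File B: 60,000 × 3 × 2 = 360,000 bytes/s.
File A is larger; ratio = 587,520,000 / 183,600,000 = 3.20.

File A, by a factor of 3.20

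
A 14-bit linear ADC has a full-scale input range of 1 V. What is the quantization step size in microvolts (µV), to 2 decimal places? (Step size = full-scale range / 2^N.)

1 V / 2^14 = 1 / 16,384 V = 61.04 µV.

61.04 µV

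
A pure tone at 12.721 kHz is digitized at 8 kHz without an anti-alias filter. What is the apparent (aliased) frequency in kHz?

3.279 kHz

Nyquist = 8,000/2 = 4,000 Hz; 12,721 Hz exceeds it.
Alias = |12,721 − 2×8,000| = |12,721 − 16,000| = 3,279 Hz = 3.279 kHz.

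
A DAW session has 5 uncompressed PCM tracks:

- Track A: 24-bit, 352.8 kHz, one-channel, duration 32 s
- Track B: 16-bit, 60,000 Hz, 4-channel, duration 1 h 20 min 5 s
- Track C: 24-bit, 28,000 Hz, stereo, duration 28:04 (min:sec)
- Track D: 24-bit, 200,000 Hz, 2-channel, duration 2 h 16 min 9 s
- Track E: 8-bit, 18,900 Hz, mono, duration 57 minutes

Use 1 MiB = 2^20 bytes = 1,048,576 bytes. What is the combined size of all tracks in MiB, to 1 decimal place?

Track A: 352,800 × 32 × 3 × 1 = 33,868,800 bytes.
Track B: 1 h 20 min 5 s = 4,805 s; 60,000 × 4,805 × 2 × 4 = 2,306,400,000 bytes.
Track C: 28:04 (min:sec) = 1,684 s; 28,000 × 1,684 × 3 × 2 = 282,912,000 bytes.
Track D: 2 h 16 min 9 s = 8,169 s; 200,000 × 8,169 × 3 × 2 = 9,802,800,000 bytes.
Track E: 57 minutes = 3,420 s; 18,900 × 3,420 × 1 × 1 = 64,638,000 bytes.
Total = 12,490,618,800 bytes = 11912.0 MiB.

11912.0 MiB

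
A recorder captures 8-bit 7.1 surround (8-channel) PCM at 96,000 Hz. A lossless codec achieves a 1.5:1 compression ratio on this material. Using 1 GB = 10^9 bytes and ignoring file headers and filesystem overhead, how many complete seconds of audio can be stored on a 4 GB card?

Uncompressed byte rate = 96,000 × 1 × 8 = 768,000 bytes/s.
After 1.5:1 compression, effective rate ≈ 512000 bytes/s.
Capacity = 4 × 1,000,000,000 = 4,000,000,000 bytes.
4,000,000,000 / effective rate ≈ 7812.5 s → 7,812 seconds.

7,812 seconds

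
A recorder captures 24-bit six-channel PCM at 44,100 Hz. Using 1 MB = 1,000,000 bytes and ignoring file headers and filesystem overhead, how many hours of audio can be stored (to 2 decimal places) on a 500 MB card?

Uncompressed byte rate = 44,100 × 3 × 6 = 793,800 bytes/s.
Capacity = 500 × 1,000,000 = 500,000,000 bytes.
500,000,000 / 793,800 ≈ 629.88 s → 0.17 hours.

0.17 hours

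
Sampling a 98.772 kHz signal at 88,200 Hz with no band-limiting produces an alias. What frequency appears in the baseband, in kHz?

10.572 kHz

Nyquist = 88,200/2 = 44,100 Hz; 98,772 Hz exceeds it.
Alias = |98,772 − 1×88,200| = |98,772 − 88,200| = 10,572 Hz = 10.572 kHz.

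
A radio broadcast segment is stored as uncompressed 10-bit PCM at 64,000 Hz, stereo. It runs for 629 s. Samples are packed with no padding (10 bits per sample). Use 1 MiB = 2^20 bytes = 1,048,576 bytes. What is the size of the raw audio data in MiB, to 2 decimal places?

Bits = 64,000 × 629 × 10 × 2 = 805,120,000 bits = 100,640,000 bytes.
100,640,000 / 1,048,576 = 95.98 MiB.

95.98 MiB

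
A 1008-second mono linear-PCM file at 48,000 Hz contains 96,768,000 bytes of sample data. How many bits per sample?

16 bits

Bytes per sample = 96,768,000 / (48,000 × 1,008 × 1) = 96,768,000 / 48,384,000 = 2.
Bit depth = 2 × 8 = 16 bits.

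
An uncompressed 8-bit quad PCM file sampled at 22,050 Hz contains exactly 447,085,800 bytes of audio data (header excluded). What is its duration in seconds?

Byte rate = 22,050 × 1 × 4 = 88,200 bytes/s.
Duration = 447,085,800 / 88,200 = 5,069 s.

5,069 seconds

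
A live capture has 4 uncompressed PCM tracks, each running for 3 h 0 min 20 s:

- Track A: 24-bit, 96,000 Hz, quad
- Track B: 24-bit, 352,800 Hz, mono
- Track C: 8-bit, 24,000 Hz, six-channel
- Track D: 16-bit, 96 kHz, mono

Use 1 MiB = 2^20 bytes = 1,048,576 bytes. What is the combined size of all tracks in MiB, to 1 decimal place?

3 h 0 min 20 s = 10,820 s.
Track A: 96,000 × 10,820 × 3 × 4 = 12,464,640,000 bytes.
Track B: 352,800 × 10,820 × 3 × 1 = 11,451,888,000 bytes.
Track C: 24,000 × 10,820 × 1 × 6 = 1,558,080,000 bytes.
Track D: 96,000 × 10,820 × 2 × 1 = 2,077,440,000 bytes.
Total = 27,552,048,000 bytes = 26275.7 MiB.

26275.7 MiB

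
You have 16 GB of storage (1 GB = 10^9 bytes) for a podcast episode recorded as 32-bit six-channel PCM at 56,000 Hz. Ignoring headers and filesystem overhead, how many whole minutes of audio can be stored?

198 minutes

Uncompressed byte rate = 56,000 × 4 × 6 = 1,344,000 bytes/s.
Capacity = 16 × 1,000,000,000 = 16,000,000,000 bytes.
16,000,000,000 / 1,344,000 ≈ 11904.76 s → 198 minutes.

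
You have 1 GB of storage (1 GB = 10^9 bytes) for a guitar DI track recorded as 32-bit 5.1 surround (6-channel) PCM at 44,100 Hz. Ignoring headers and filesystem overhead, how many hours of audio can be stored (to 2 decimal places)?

Uncompressed byte rate = 44,100 × 4 × 6 = 1,058,400 bytes/s.
Capacity = 1 × 1,000,000,000 = 1,000,000,000 bytes.
1,000,000,000 / 1,058,400 ≈ 944.82 s → 0.26 hours.

0.26 hours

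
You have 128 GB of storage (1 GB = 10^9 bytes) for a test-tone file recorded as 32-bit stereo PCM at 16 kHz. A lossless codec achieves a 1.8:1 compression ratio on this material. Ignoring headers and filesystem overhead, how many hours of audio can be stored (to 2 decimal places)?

Uncompressed byte rate = 16,000 × 4 × 2 = 128,000 bytes/s.
After 1.8:1 compression, effective rate ≈ 71111.11 bytes/s.
Capacity = 128 × 1,000,000,000 = 128,000,000,000 bytes.
128,000,000,000 / effective rate ≈ 1800000 s → 500.00 hours.

500.00 hours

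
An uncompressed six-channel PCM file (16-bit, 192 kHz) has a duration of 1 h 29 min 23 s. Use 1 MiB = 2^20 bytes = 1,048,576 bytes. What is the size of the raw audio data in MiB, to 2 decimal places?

11783.94 MiB

Duration = 1 h 29 min 23 s = 5,363 s.
Bytes = 192,000 samples/s × 5,363 s × 2 bytes/sample × 6 ch = 12,356,352,000 bytes.
12,356,352,000 / 1,048,576 = 11783.94 MiB.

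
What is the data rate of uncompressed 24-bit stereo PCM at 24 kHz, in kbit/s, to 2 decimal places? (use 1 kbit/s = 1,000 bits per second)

Bit rate = 24,000 × 24 × 2 = 1,152,000 bits/s.
= 1152.00 kbit/s.

1152.00 kbit/s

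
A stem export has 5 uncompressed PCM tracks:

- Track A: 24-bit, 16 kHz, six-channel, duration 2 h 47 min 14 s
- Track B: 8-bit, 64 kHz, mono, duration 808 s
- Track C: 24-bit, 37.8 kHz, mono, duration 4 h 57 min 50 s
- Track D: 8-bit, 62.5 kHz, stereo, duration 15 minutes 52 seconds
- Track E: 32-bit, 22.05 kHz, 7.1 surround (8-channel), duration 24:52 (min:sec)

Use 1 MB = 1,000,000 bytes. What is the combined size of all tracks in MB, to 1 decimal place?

6139.7 MB

Track A: 2 h 47 min 14 s = 10,034 s; 16,000 × 10,034 × 3 × 6 = 2,889,792,000 bytes.
Track B: 64,000 × 808 × 1 × 1 = 51,712,000 bytes.
Track C: 4 h 57 min 50 s = 17,870 s; 37,800 × 17,870 × 3 × 1 = 2,026,458,000 bytes.
Track D: 15 minutes 52 seconds = 952 s; 62,500 × 952 × 1 × 2 = 119,000,000 bytes.
Track E: 24:52 (min:sec) = 1,492 s; 22,050 × 1,492 × 4 × 8 = 1,052,755,200 bytes.
Total = 6,139,717,200 bytes = 6139.7 MB.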